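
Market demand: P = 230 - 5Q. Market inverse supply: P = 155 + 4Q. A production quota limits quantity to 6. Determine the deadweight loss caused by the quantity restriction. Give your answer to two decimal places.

Unrestricted equilibrium: Q* = (230 - 155)/(5 + 4) = 8.3333.
At Q = 6 the demand price is 230 - 5(6) = 200 and the supply price is 155 + 4(6) = 179.
Deadweight loss is the triangle between the curves from 6 to 8.3333: (1/2)(200 - 179)(8.3333 - 6) = 24.5.

24.50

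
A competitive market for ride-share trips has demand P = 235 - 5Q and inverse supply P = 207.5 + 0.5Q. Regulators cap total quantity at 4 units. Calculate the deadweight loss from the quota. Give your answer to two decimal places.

Unrestricted equilibrium: Q* = (235 - 207.5)/(5 + 0.5) = 5.
At Q = 4 the demand price is 235 - 5(4) = 215 and the supply price is 207.5 + 0.5(4) = 209.5.
Deadweight loss is the triangle between the curves from 4 to 5: (1/2)(215 - 209.5)(5 - 4) = 2.75.

2.75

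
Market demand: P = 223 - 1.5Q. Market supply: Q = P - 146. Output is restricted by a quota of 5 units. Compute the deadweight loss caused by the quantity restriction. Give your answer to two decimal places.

Rewriting supply in inverse form: P = 146 + Q.
Unrestricted equilibrium: Q* = (223 - 146)/(1.5 + 1) = 30.8.
At Q = 5 the demand price is 223 - 1.5(5) = 215.5 and the supply price is 146 + (5) = 151.
DWL = (1/2)(gap between curves at 5) x (Q* - 5) = (1/2)(64.5)(25.8) = 832.05.

832.05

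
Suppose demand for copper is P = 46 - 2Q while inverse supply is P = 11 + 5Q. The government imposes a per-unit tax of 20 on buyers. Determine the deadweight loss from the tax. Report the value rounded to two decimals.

Without the tax, 46 - 2Q = 11 + 5Q so Q* = 5 and P* = 36.
A tax on buyers shifts demand down by 20: (46 - 20) - 2Q = 11 + 5Q, so Q_t = 2.1429. Buyers pay P_b = 41.7143; sellers receive P_s = P_b - 20 = 21.7143.
Deadweight loss is the triangle between the curves from Q_t to Q*: (1/2)(5 - 2.1429)(20) = 28.5714.

28.57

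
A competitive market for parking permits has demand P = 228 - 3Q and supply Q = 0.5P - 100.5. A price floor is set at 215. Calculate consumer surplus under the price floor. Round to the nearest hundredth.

Rewriting supply in inverse form: P = 201 + 2Q.
Free-market equilibrium: 228 - 3Q = 201 + 2Q gives Q* = 5.4, P* = 211.8.
At P = 215, buyers demand (228 - 215)/3 = 4.3333 while sellers would supply more, so the quantity traded is 4.3333 at price 215.
CS is the triangle under demand above 215: (1/2)(4.3333)(228 - 215) = 28.1667.

28.17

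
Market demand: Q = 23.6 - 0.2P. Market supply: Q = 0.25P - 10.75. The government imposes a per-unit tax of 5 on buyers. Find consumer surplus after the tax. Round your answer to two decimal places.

Rewriting demand in inverse form: P = 118 - 5Q.
Rewriting supply in inverse form: P = 43 + 4Q.
Pre-tax equilibrium: 118 - 5Q = 43 + 4Q gives Q* = 8.3333, P* = 76.3333.
With the tax, buyers' net willingness to pay falls by 5: (118 - 5) - 5Q = 43 + 4Q, so Q_t = 7.7778. Buyers pay P_b = 79.1111; sellers receive P_s = P_b - 5 = 74.1111.
Consumer surplus is the triangle under demand above P_b: (1/2)(7.7778)(118 - 79.1111) = 151.2346.

151.23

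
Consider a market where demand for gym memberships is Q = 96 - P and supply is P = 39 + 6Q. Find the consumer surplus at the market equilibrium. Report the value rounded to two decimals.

Rewriting demand in inverse form: P = 96 - Q.
Set 96 - Q = 39 + 6Q, which gives 57 = 7Q, so Q* = 8.1429 and P* = 96 - (8.1429) = 87.8571.
Consumer surplus is the triangle under demand above P*: (1/2)(8.1429)(96 - 87.8571) = (1/2)(8.1429)(8.1429) = 33.1531.

33.15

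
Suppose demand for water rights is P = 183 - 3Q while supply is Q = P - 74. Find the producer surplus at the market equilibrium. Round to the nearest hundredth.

Rewriting supply in inverse form: P = 74 + Q.
Set 183 - 3Q = 74 + Q, which gives 109 = 4Q, so Q* = 27.25 and P* = 183 - 3(27.25) = 101.25.
PS is the area between P* and the supply curve from 0 to Q*: (1/2)(27.25)(27.25) = 371.2812.

371.28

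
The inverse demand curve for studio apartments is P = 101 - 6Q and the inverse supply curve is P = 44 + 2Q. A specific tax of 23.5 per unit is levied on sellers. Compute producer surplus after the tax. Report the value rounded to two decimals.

17.54

Pre-tax equilibrium: 101 - 6Q = 44 + 2Q gives Q* = 7.125, P* = 58.25.
A tax on sellers shifts supply up by 23.5: 101 - 6Q = 44 + 2Q + 23.5, so Q_t = 4.1875. Buyers pay P_b = 75.875; sellers receive P_s = P_b - 23.5 = 52.375.
PS = (1/2)(Q_t)(P_s - 44) = (1/2)(4.1875)(8.375) = 17.5352.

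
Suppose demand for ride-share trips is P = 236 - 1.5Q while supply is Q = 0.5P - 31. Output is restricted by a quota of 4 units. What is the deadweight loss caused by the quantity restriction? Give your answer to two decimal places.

3657.14

Rewriting supply in inverse form: P = 62 + 2Q.
Without the quota, 236 - 1.5Q = 62 + 2Q gives Q* = 49.7143.
At Q = 4 the demand price is 236 - 1.5(4) = 230 and the supply price is 62 + 2(4) = 70.
Deadweight loss is the triangle between the curves from 4 to 49.7143: (1/2)(230 - 70)(49.7143 - 4) = 3657.1429.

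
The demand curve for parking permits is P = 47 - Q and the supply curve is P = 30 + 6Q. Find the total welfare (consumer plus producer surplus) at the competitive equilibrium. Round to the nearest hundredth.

20.64

Set 47 - Q = 30 + 6Q, which gives 17 = 7Q, so Q* = 2.4286 and P* = 47 - (2.4286) = 44.5714.
Total surplus is the full triangle between the curves from 0 to Q*: (1/2)(2.4286)(47 - 30) = 20.6429.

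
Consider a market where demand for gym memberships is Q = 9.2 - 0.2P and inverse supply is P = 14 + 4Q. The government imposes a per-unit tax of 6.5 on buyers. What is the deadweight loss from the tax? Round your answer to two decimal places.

2.35

Rewriting demand in inverse form: P = 46 - 5Q.
Pre-tax equilibrium: 46 - 5Q = 14 + 4Q gives Q* = 3.5556, P* = 28.2222.
With the tax, buyers' net willingness to pay falls by 6.5: (46 - 6.5) - 5Q = 14 + 4Q, so Q_t = 2.8333. Buyers pay P_b = 31.8333; sellers receive P_s = P_b - 6.5 = 25.3333.
The welfare triangle lost has base Q* - Q_t = 0.7222 and height t = 6.5, so DWL = (1/2)(0.7222)(6.5) = 2.3472.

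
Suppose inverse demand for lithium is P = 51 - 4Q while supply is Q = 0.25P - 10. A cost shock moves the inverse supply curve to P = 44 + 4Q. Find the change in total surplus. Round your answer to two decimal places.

-4.50

Rewriting supply in inverse form: P = 40 + 4Q.
Initial equilibrium: Q_0 = 1.375, P_0 = 45.5; CS_0 = (1/2)(1.375)(5.5) = 3.7812, PS_0 = (1/2)(1.375)(5.5) = 3.7812.
New equilibrium: 51 - 4Q = 44 + 4Q gives Q_1 = 0.875, P_1 = 47.5; CS_1 = 1.5312, PS_1 = 1.5312.
Change in total surplus = (1.5312 + 1.5312) - (3.7812 + 3.7812) = -4.5.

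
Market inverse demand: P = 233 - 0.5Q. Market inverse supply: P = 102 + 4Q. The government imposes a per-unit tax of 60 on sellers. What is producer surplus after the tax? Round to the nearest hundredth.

Pre-tax equilibrium: 233 - 0.5Q = 102 + 4Q gives Q* = 29.1111, P* = 218.4444.
With the tax, sellers need 60 more per unit: 233 - 0.5Q = 102 + 4Q + 60, so Q_t = 15.7778. Buyers pay P_b = 225.1111; sellers receive P_s = P_b - 60 = 165.1111.
Producer surplus is the triangle above supply below P_s: (1/2)(15.7778)(165.1111 - 102) = 497.8765.

497.88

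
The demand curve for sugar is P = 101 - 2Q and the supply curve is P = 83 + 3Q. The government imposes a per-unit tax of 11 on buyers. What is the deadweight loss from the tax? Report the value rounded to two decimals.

12.10

Without the tax, 101 - 2Q = 83 + 3Q so Q* = 3.6 and P* = 93.8.
A tax on buyers shifts demand down by 11: (101 - 11) - 2Q = 83 + 3Q, so Q_t = 1.4. Buyers pay P_b = 98.2; sellers receive P_s = P_b - 11 = 87.2.
Deadweight loss is the triangle between the curves from Q_t to Q*: (1/2)(3.6 - 1.4)(11) = 12.1.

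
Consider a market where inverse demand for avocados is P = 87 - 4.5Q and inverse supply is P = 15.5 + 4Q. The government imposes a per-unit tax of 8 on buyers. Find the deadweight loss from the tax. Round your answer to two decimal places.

Pre-tax equilibrium: 87 - 4.5Q = 15.5 + 4Q gives Q* = 8.4118, P* = 49.1471.
A tax on buyers shifts demand down by 8: (87 - 8) - 4.5Q = 15.5 + 4Q, so Q_t = 7.4706. Buyers pay P_b = 53.3824; sellers receive P_s = P_b - 8 = 45.3824.
Deadweight loss is the triangle between the curves from Q_t to Q*: (1/2)(8.4118 - 7.4706)(8) = 3.7647.

3.76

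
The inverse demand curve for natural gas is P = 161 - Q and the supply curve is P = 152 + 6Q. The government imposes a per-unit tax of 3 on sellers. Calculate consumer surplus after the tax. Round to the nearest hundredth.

Pre-tax equilibrium: 161 - Q = 152 + 6Q gives Q* = 1.2857, P* = 159.7143.
A tax on sellers shifts supply up by 3: 161 - Q = 152 + 6Q + 3, so Q_t = 0.8571. Buyers pay P_b = 160.1429; sellers receive P_s = P_b - 3 = 157.1429.
CS = (1/2)(Q_t)(161 - P_b) = (1/2)(0.8571)(0.8571) = 0.3673.

0.37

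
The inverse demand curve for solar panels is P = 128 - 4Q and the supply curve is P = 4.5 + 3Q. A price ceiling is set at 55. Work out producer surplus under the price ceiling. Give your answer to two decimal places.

425.04

Free-market equilibrium: 128 - 4Q = 4.5 + 3Q gives Q* = 17.6429, P* = 57.4286.
At P = 55, sellers supply (55 - 4.5)/3 = 16.8333 while buyers want more, so the quantity traded is 16.8333 at price 55.
PS is the triangle above supply below 55: (1/2)(16.8333)(55 - 4.5) = 425.0417.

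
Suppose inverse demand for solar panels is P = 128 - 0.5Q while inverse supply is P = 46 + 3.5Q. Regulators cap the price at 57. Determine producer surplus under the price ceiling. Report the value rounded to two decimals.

Free-market equilibrium: 128 - 0.5Q = 46 + 3.5Q gives Q* = 20.5, P* = 117.75.
At the ceiling price 57, quantity supplied is (57 - 46)/3.5 = 3.1429; supply is the short side, so Q = 3.1429 trades at P = 57.
PS is the triangle above supply below 57: (1/2)(3.1429)(57 - 46) = 17.2857.

17.29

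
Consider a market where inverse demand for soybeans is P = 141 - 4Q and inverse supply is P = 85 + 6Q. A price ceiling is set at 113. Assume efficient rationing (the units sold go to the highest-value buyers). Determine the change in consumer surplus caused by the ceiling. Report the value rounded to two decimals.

24.39

Without the control, 141 - 4Q = 85 + 6Q so Q* = 5.6 and P* = 118.6.
At P = 113, sellers supply (113 - 85)/6 = 4.6667 while buyers want more, so the quantity traded is 4.6667 at price 113.
CS goes from (1/2)(5.6)(22.4) = 62.72 to 87.1111 (computed as (141 - 113)(4.6667) - (1/2)(4)(4.6667)^2), a change of 24.3911.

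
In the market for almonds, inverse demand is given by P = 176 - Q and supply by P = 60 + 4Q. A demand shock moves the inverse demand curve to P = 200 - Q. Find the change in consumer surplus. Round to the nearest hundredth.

122.88

Initial equilibrium: Q_0 = 23.2, P_0 = 152.8; CS_0 = (1/2)(23.2)(23.2) = 269.12, PS_0 = (1/2)(23.2)(92.8) = 1076.48.
New equilibrium: 200 - Q = 60 + 4Q gives Q_1 = 28, P_1 = 172; CS_1 = 392, PS_1 = 1568.
Change in consumer surplus = 392 - 269.12 = 122.88.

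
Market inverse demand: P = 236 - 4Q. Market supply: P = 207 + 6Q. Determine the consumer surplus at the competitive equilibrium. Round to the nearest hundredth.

Setting demand equal to supply, 29 = 10Q, so Q* = 2.9 and P* = 224.4.
CS is the area between the demand curve and P* from 0 to Q*: (1/2)(2.9)(11.6) = 16.82.

16.82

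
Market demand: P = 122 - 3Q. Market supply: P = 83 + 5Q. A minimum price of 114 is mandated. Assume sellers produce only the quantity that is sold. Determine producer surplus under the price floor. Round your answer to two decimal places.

64.89

Without the control, 122 - 3Q = 83 + 5Q so Q* = 4.875 and P* = 107.375.
At P = 114, buyers demand (122 - 114)/3 = 2.6667 while sellers would supply more, so the quantity traded is 2.6667 at price 114.
The supply price at Q = 2.6667 is 96.3333. PS is the trapezoid between 114 and supply over [0, 2.6667]: (1/2)[(114 - 83) + (114 - 96.3333)](2.6667) = 64.8889.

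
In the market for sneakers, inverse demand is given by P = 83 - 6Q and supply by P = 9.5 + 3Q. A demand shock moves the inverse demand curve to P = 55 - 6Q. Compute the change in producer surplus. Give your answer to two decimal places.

-61.70

Initial equilibrium: Q_0 = 8.1667, P_0 = 34; CS_0 = (1/2)(8.1667)(49) = 200.0833, PS_0 = (1/2)(8.1667)(24.5) = 100.0417.
New equilibrium: 55 - 6Q = 9.5 + 3Q gives Q_1 = 5.0556, P_1 = 24.6667; CS_1 = 76.6759, PS_1 = 38.338.
Change in producer surplus = 38.338 - 100.0417 = -61.7037.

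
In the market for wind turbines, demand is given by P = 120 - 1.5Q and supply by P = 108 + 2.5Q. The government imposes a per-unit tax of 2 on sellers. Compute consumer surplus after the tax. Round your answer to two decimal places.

Pre-tax equilibrium: 120 - 1.5Q = 108 + 2.5Q gives Q* = 3, P* = 115.5.
With the tax, sellers need 2 more per unit: 120 - 1.5Q = 108 + 2.5Q + 2, so Q_t = 2.5. Buyers pay P_b = 116.25; sellers receive P_s = P_b - 2 = 114.25.
CS = (1/2)(Q_t)(120 - P_b) = (1/2)(2.5)(3.75) = 4.6875.

4.69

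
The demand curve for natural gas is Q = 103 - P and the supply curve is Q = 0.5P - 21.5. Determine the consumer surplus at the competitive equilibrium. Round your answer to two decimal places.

200.00

Rewriting demand in inverse form: P = 103 - Q.
Rewriting supply in inverse form: P = 43 + 2Q.
Set 103 - Q = 43 + 2Q, which gives 60 = 3Q, so Q* = 20 and P* = 103 - (20) = 83.
The demand choke price is 103, so CS = (1/2)(Q*)(103 - P*) = (1/2)(20)(20) = 200.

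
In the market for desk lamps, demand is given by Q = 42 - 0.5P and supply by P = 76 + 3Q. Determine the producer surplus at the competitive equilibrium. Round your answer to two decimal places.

Rewriting demand in inverse form: P = 84 - 2Q.
Equilibrium: 84 - 2Q = 76 + 3Q, so Q* = 1.6 and P* = 80.8.
Producer surplus is the triangle above supply below P*: (1/2)(1.6)(80.8 - 76) = (1/2)(1.6)(4.8) = 3.84.

3.84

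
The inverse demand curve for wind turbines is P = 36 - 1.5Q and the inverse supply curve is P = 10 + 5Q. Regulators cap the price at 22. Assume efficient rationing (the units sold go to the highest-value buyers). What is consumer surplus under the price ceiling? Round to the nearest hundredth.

29.28

Without the control, 36 - 1.5Q = 10 + 5Q so Q* = 4 and P* = 30.
At the ceiling price 22, quantity supplied is (22 - 10)/5 = 2.4; supply is the short side, so Q = 2.4 trades at P = 22.
The demand price at Q = 2.4 is 32.4. CS is the trapezoid between demand and 22 over [0, 2.4]: (1/2)[(36 - 22) + (32.4 - 22)](2.4) = 29.28.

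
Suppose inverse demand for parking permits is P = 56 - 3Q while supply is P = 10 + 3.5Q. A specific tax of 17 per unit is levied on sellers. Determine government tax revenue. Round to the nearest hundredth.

75.85

Without the tax, 56 - 3Q = 10 + 3.5Q so Q* = 7.0769 and P* = 34.7692.
A tax on sellers shifts supply up by 17: 56 - 3Q = 10 + 3.5Q + 17, so Q_t = 4.4615. Buyers pay P_b = 42.6154; sellers receive P_s = P_b - 17 = 25.6154.
Revenue is the tax times quantity traded: 17 x 4.4615 = 75.8462.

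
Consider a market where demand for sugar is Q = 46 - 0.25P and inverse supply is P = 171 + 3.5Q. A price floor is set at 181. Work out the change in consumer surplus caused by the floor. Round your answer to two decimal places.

Rewriting demand in inverse form: P = 184 - 4Q.
Free-market equilibrium: 184 - 4Q = 171 + 3.5Q gives Q* = 1.7333, P* = 177.0667.
At P = 181, buyers demand (184 - 181)/4 = 0.75 while sellers would supply more, so the quantity traded is 0.75 at price 181.
CS goes from (1/2)(1.7333)(6.9333) = 6.0089 to 1.125 (computed as (184 - 181)(0.75) - (1/2)(4)(0.75)^2), a change of -4.8839.

-4.88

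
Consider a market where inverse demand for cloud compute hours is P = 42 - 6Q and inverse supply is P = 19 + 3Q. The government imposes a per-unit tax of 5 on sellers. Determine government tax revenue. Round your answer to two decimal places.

10.00

Pre-tax equilibrium: 42 - 6Q = 19 + 3Q gives Q* = 2.5556, P* = 26.6667.
A tax on sellers shifts supply up by 5: 42 - 6Q = 19 + 3Q + 5, so Q_t = 2. Buyers pay P_b = 30; sellers receive P_s = P_b - 5 = 25.
Tax revenue = t x Q_t = 5 x 2 = 10.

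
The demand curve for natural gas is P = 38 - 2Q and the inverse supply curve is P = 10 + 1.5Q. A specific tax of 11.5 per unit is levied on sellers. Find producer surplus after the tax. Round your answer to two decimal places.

Pre-tax equilibrium: 38 - 2Q = 10 + 1.5Q gives Q* = 8, P* = 22.
A tax on sellers shifts supply up by 11.5: 38 - 2Q = 10 + 1.5Q + 11.5, so Q_t = 4.7143. Buyers pay P_b = 28.5714; sellers receive P_s = P_b - 11.5 = 17.0714.
PS = (1/2)(Q_t)(P_s - 10) = (1/2)(4.7143)(7.0714) = 16.6684.

16.67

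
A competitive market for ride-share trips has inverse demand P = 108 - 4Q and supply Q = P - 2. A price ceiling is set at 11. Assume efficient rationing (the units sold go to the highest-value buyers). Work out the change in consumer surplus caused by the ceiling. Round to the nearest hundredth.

Rewriting supply in inverse form: P = 2 + Q.
Free-market equilibrium: 108 - 4Q = 2 + Q gives Q* = 21.2, P* = 23.2.
At the ceiling price 11, quantity supplied is (11 - 2)/1 = 9; supply is the short side, so Q = 9 trades at P = 11.
CS goes from (1/2)(21.2)(84.8) = 898.88 to 711 (computed as (108 - 11)(9) - (1/2)(4)(9)^2), a change of -187.88.

-187.88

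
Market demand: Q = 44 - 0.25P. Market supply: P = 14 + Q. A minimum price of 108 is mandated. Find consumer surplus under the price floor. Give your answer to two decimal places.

578.00

Rewriting demand in inverse form: P = 176 - 4Q.
Free-market equilibrium: 176 - 4Q = 14 + Q gives Q* = 32.4, P* = 46.4.
At the floor price 108, quantity demanded is (176 - 108)/4 = 17; demand is the short side, so Q = 17 trades at P = 108.
CS is the triangle under demand above 108: (1/2)(17)(176 - 108) = 578.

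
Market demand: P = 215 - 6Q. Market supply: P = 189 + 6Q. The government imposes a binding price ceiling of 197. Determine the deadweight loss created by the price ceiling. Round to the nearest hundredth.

4.17

Without the control, 215 - 6Q = 189 + 6Q so Q* = 2.1667 and P* = 202.
At P = 197, sellers supply (197 - 189)/6 = 1.3333 while buyers want more, so the quantity traded is 1.3333 at price 197.
At Q = 1.3333 the demand price is 207 and the supply price is 197. Deadweight loss is the triangle between the curves from 1.3333 to 2.1667: (1/2)(207 - 197)(2.1667 - 1.3333) = 4.1667.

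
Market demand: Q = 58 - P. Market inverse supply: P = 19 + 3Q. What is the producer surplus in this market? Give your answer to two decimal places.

Rewriting demand in inverse form: P = 58 - Q.
Setting demand equal to supply, 39 = 4Q, so Q* = 9.75 and P* = 48.25.
Producer surplus is the triangle above supply below P*: (1/2)(9.75)(48.25 - 19) = (1/2)(9.75)(29.25) = 142.5938.

142.59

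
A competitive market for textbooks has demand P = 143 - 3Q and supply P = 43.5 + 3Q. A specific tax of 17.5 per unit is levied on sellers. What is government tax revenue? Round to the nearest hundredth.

Without the tax, 143 - 3Q = 43.5 + 3Q so Q* = 16.5833 and P* = 93.25.
With the tax, sellers need 17.5 more per unit: 143 - 3Q = 43.5 + 3Q + 17.5, so Q_t = 13.6667. Buyers pay P_b = 102; sellers receive P_s = P_b - 17.5 = 84.5.
Tax revenue = t x Q_t = 17.5 x 13.6667 = 239.1667.

239.17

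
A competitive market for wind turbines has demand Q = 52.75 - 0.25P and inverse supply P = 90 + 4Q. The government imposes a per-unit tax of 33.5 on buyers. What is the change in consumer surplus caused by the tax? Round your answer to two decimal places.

-218.27

Rewriting demand in inverse form: P = 211 - 4Q.
Pre-tax equilibrium: 211 - 4Q = 90 + 4Q gives Q* = 15.125, P* = 150.5.
With the tax, buyers' net willingness to pay falls by 33.5: (211 - 33.5) - 4Q = 90 + 4Q, so Q_t = 10.9375. Buyers pay P_b = 167.25; sellers receive P_s = P_b - 33.5 = 133.75.
CS falls from (1/2)(15.125)(60.5) = 457.5312 to (1/2)(10.9375)(43.75) = 239.2578, a change of -218.2734.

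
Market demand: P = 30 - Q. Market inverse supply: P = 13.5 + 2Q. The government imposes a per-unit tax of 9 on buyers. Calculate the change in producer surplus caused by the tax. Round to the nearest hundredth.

-24.00

Without the tax, 30 - Q = 13.5 + 2Q so Q* = 5.5 and P* = 24.5.
A tax on buyers shifts demand down by 9: (30 - 9) - Q = 13.5 + 2Q, so Q_t = 2.5. Buyers pay P_b = 27.5; sellers receive P_s = P_b - 9 = 18.5.
Producers lose the trapezoid between P_s and P* out to Q_t plus the triangle from Q_t to Q*: change in PS = 6.25 - 30.25 = -24.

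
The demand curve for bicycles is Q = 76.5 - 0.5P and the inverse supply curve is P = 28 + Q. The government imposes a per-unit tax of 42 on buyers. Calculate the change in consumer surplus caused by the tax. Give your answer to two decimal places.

-970.67

Rewriting demand in inverse form: P = 153 - 2Q.
Without the tax, 153 - 2Q = 28 + Q so Q* = 41.6667 and P* = 69.6667.
With the tax, buyers' net willingness to pay falls by 42: (153 - 42) - 2Q = 28 + Q, so Q_t = 27.6667. Buyers pay P_b = 97.6667; sellers receive P_s = P_b - 42 = 55.6667.
CS falls from (1/2)(41.6667)(83.3333) = 1736.1111 to (1/2)(27.6667)(55.3333) = 765.4444, a change of -970.6667.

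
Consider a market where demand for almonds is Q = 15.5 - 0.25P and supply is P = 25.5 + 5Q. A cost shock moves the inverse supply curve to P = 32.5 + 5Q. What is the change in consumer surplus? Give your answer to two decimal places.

Rewriting demand in inverse form: P = 62 - 4Q.
Initial equilibrium: Q_0 = 4.0556, P_0 = 45.7778; CS_0 = (1/2)(4.0556)(16.2222) = 32.8951, PS_0 = (1/2)(4.0556)(20.2778) = 41.1188.
New equilibrium: 62 - 4Q = 32.5 + 5Q gives Q_1 = 3.2778, P_1 = 48.8889; CS_1 = 21.4877, PS_1 = 26.8596.
Change in consumer surplus = 21.4877 - 32.8951 = -11.4074.

-11.41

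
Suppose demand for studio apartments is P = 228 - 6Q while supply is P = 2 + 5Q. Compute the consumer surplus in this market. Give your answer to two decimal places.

Set 228 - 6Q = 2 + 5Q, which gives 226 = 11Q, so Q* = 20.5455 and P* = 228 - 6(20.5455) = 104.7273.
Consumer surplus is the triangle under demand above P*: (1/2)(20.5455)(228 - 104.7273) = (1/2)(20.5455)(123.2727) = 1266.3471.

1266.35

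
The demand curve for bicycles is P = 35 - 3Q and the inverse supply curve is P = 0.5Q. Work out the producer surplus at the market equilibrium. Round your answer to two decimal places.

25.00

Equilibrium: 35 - 3Q = 0.5Q, so Q* = 10 and P* = 5.
The supply curve's price intercept is 0, so PS = (1/2)(Q*)(P* - 0) = (1/2)(10)(5) = 25.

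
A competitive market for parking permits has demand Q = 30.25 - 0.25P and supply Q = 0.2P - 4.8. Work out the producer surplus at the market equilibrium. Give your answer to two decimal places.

Rewriting demand in inverse form: P = 121 - 4Q.
Rewriting supply in inverse form: P = 24 + 5Q.
Setting demand equal to supply, 97 = 9Q, so Q* = 10.7778 and P* = 77.8889.
PS is the area between P* and the supply curve from 0 to Q*: (1/2)(10.7778)(53.8889) = 290.4012.

290.40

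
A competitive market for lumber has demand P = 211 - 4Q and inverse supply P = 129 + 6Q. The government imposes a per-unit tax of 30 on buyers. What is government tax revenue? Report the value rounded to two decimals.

156.00

Pre-tax equilibrium: 211 - 4Q = 129 + 6Q gives Q* = 8.2, P* = 178.2.
With the tax, buyers' net willingness to pay falls by 30: (211 - 30) - 4Q = 129 + 6Q, so Q_t = 5.2. Buyers pay P_b = 190.2; sellers receive P_s = P_b - 30 = 160.2.
Tax revenue = t x Q_t = 30 x 5.2 = 156.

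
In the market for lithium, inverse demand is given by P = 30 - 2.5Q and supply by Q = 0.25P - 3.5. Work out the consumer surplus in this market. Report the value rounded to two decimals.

Rewriting supply in inverse form: P = 14 + 4Q.
Setting demand equal to supply, 16 = 6.5Q, so Q* = 2.4615 and P* = 23.8462.
The demand choke price is 30, so CS = (1/2)(Q*)(30 - P*) = (1/2)(2.4615)(6.1538) = 7.574.

7.57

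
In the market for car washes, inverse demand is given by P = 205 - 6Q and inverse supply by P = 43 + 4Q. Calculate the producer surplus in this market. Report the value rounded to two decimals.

Set 205 - 6Q = 43 + 4Q, which gives 162 = 10Q, so Q* = 16.2 and P* = 205 - 6(16.2) = 107.8.
Producer surplus is the triangle above supply below P*: (1/2)(16.2)(107.8 - 43) = (1/2)(16.2)(64.8) = 524.88.

524.88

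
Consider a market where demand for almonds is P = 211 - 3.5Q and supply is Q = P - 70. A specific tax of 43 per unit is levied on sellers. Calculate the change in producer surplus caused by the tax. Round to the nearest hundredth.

-253.75

Rewriting supply in inverse form: P = 70 + Q.
Pre-tax equilibrium: 211 - 3.5Q = 70 + Q gives Q* = 31.3333, P* = 101.3333.
A tax on sellers shifts supply up by 43: 211 - 3.5Q = 70 + Q + 43, so Q_t = 21.7778. Buyers pay P_b = 134.7778; sellers receive P_s = P_b - 43 = 91.7778.
Producers lose the trapezoid between P_s and P* out to Q_t plus the triangle from Q_t to Q*: change in PS = 237.1358 - 490.8889 = -253.7531.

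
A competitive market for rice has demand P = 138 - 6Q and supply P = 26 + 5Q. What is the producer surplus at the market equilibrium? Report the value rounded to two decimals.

Set 138 - 6Q = 26 + 5Q, which gives 112 = 11Q, so Q* = 10.1818 and P* = 138 - 6(10.1818) = 76.9091.
PS is the area between P* and the supply curve from 0 to Q*: (1/2)(10.1818)(50.9091) = 259.1736.

259.17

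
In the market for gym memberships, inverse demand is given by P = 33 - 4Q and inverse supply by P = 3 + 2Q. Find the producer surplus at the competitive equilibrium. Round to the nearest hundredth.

Equilibrium: 33 - 4Q = 3 + 2Q, so Q* = 5 and P* = 13.
The supply curve's price intercept is 3, so PS = (1/2)(Q*)(P* - 3) = (1/2)(5)(10) = 25.

25.00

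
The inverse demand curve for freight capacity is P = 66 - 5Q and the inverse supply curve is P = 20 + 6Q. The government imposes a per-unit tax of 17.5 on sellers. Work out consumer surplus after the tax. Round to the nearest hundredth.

16.78

Pre-tax equilibrium: 66 - 5Q = 20 + 6Q gives Q* = 4.1818, P* = 45.0909.
A tax on sellers shifts supply up by 17.5: 66 - 5Q = 20 + 6Q + 17.5, so Q_t = 2.5909. Buyers pay P_b = 53.0455; sellers receive P_s = P_b - 17.5 = 35.5455.
Consumer surplus is the triangle under demand above P_b: (1/2)(2.5909)(66 - 53.0455) = 16.782.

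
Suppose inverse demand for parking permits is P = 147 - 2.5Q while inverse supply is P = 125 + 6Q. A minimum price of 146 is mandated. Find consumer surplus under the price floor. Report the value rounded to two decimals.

Free-market equilibrium: 147 - 2.5Q = 125 + 6Q gives Q* = 2.5882, P* = 140.5294.
At P = 146, buyers demand (147 - 146)/2.5 = 0.4 while sellers would supply more, so the quantity traded is 0.4 at price 146.
CS is the triangle under demand above 146: (1/2)(0.4)(147 - 146) = 0.2.

0.20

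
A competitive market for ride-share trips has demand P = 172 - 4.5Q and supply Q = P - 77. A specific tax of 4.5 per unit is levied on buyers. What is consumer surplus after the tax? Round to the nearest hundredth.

609.19

Rewriting supply in inverse form: P = 77 + Q.
Pre-tax equilibrium: 172 - 4.5Q = 77 + Q gives Q* = 17.2727, P* = 94.2727.
A tax on buyers shifts demand down by 4.5: (172 - 4.5) - 4.5Q = 77 + Q, so Q_t = 16.4545. Buyers pay P_b = 97.9545; sellers receive P_s = P_b - 4.5 = 93.4545.
CS = (1/2)(Q_t)(172 - P_b) = (1/2)(16.4545)(74.0455) = 609.1921.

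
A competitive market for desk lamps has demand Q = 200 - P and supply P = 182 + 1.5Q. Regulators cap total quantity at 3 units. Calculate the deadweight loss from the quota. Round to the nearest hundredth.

22.05

Rewriting demand in inverse form: P = 200 - Q.
Without the quota, 200 - Q = 182 + 1.5Q gives Q* = 7.2.
At Q = 3 the demand price is 200 - (3) = 197 and the supply price is 182 + 1.5(3) = 186.5.
DWL = (1/2)(gap between curves at 3) x (Q* - 3) = (1/2)(10.5)(4.2) = 22.05.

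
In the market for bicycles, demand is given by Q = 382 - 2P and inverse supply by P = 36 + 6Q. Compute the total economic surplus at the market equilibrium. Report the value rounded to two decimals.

1848.08

Rewriting demand in inverse form: P = 191 - 0.5Q.
Set 191 - 0.5Q = 36 + 6Q, which gives 155 = 6.5Q, so Q* = 23.8462 and P* = 191 - 0.5(23.8462) = 179.0769.
Total surplus is the full triangle between the curves from 0 to Q*: (1/2)(23.8462)(191 - 36) = 1848.0769.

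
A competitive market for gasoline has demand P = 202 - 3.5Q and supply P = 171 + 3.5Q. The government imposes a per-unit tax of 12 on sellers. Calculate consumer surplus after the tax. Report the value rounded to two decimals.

Pre-tax equilibrium: 202 - 3.5Q = 171 + 3.5Q gives Q* = 4.4286, P* = 186.5.
A tax on sellers shifts supply up by 12: 202 - 3.5Q = 171 + 3.5Q + 12, so Q_t = 2.7143. Buyers pay P_b = 192.5; sellers receive P_s = P_b - 12 = 180.5.
CS = (1/2)(Q_t)(202 - P_b) = (1/2)(2.7143)(9.5) = 12.8929.

12.89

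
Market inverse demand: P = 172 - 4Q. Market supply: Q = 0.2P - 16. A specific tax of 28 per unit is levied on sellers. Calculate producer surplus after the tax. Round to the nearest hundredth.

Rewriting supply in inverse form: P = 80 + 5Q.
Pre-tax equilibrium: 172 - 4Q = 80 + 5Q gives Q* = 10.2222, P* = 131.1111.
With the tax, sellers need 28 more per unit: 172 - 4Q = 80 + 5Q + 28, so Q_t = 7.1111. Buyers pay P_b = 143.5556; sellers receive P_s = P_b - 28 = 115.5556.
PS = (1/2)(Q_t)(P_s - 80) = (1/2)(7.1111)(35.5556) = 126.4198.

126.42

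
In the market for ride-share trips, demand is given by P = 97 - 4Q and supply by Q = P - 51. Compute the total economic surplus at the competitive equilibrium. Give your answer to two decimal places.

Rewriting supply in inverse form: P = 51 + Q.
Equilibrium: 97 - 4Q = 51 + Q, so Q* = 9.2 and P* = 60.2.
CS = (1/2)(9.2)(36.8) = 169.28 and PS = (1/2)(9.2)(9.2) = 42.32, so total surplus = 211.6.

211.60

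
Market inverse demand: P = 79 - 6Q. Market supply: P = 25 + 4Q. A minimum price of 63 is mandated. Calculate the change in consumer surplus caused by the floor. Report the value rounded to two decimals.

-66.15

Free-market equilibrium: 79 - 6Q = 25 + 4Q gives Q* = 5.4, P* = 46.6.
At the floor price 63, quantity demanded is (79 - 63)/6 = 2.6667; demand is the short side, so Q = 2.6667 trades at P = 63.
CS goes from (1/2)(5.4)(32.4) = 87.48 to 21.3333 (computed as (79 - 63)(2.6667) - (1/2)(6)(2.6667)^2), a change of -66.1467.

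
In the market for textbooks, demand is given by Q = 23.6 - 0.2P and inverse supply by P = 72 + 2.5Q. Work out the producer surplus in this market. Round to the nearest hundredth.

Rewriting demand in inverse form: P = 118 - 5Q.
Equilibrium: 118 - 5Q = 72 + 2.5Q, so Q* = 6.1333 and P* = 87.3333.
The supply curve's price intercept is 72, so PS = (1/2)(Q*)(P* - 72) = (1/2)(6.1333)(15.3333) = 47.0222.

47.02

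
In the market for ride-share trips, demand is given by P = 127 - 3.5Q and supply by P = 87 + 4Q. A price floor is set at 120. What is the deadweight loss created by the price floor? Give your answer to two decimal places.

Without the control, 127 - 3.5Q = 87 + 4Q so Q* = 5.3333 and P* = 108.3333.
At the floor price 120, quantity demanded is (127 - 120)/3.5 = 2; demand is the short side, so Q = 2 trades at P = 120.
At Q = 2 the demand price is 120 and the supply price is 95. Deadweight loss is the triangle between the curves from 2 to 5.3333: (1/2)(120 - 95)(5.3333 - 2) = 41.6667.

41.67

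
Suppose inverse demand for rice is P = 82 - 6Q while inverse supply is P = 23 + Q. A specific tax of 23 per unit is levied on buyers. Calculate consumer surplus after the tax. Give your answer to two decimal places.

Without the tax, 82 - 6Q = 23 + Q so Q* = 8.4286 and P* = 31.4286.
With the tax, buyers' net willingness to pay falls by 23: (82 - 23) - 6Q = 23 + Q, so Q_t = 5.1429. Buyers pay P_b = 51.1429; sellers receive P_s = P_b - 23 = 28.1429.
CS = (1/2)(Q_t)(82 - P_b) = (1/2)(5.1429)(30.8571) = 79.3469.

79.35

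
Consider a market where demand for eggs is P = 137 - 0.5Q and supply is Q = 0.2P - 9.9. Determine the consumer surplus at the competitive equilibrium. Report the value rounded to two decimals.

63.27

Rewriting supply in inverse form: P = 49.5 + 5Q.
Equilibrium: 137 - 0.5Q = 49.5 + 5Q, so Q* = 15.9091 and P* = 129.0455.
CS is the area between the demand curve and P* from 0 to Q*: (1/2)(15.9091)(7.9545) = 63.2748.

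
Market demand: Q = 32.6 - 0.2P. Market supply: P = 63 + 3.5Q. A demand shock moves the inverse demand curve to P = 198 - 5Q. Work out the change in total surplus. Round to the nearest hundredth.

483.82

Rewriting demand in inverse form: P = 163 - 5Q.
Initial equilibrium: Q_0 = 11.7647, P_0 = 104.1765; CS_0 = (1/2)(11.7647)(58.8235) = 346.0208, PS_0 = (1/2)(11.7647)(41.1765) = 242.2145.
New equilibrium: 198 - 5Q = 63 + 3.5Q gives Q_1 = 15.8824, P_1 = 118.5882; CS_1 = 630.6228, PS_1 = 441.436.
Change in total surplus = (630.6228 + 441.436) - (346.0208 + 242.2145) = 483.8235.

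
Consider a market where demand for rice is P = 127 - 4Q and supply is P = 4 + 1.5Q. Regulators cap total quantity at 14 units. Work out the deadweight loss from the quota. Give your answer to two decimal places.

Unrestricted equilibrium: Q* = (127 - 4)/(4 + 1.5) = 22.3636.
At Q = 14 the demand price is 127 - 4(14) = 71 and the supply price is 4 + 1.5(14) = 25.
DWL = (1/2)(gap between curves at 14) x (Q* - 14) = (1/2)(46)(8.3636) = 192.3636.

192.36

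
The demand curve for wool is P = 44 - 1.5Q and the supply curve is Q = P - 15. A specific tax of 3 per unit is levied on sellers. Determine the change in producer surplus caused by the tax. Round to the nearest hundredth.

-13.20

Rewriting supply in inverse form: P = 15 + Q.
Without the tax, 44 - 1.5Q = 15 + Q so Q* = 11.6 and P* = 26.6.
A tax on sellers shifts supply up by 3: 44 - 1.5Q = 15 + Q + 3, so Q_t = 10.4. Buyers pay P_b = 28.4; sellers receive P_s = P_b - 3 = 25.4.
PS falls from (1/2)(11.6)(11.6) = 67.28 to (1/2)(10.4)(10.4) = 54.08, a change of -13.2.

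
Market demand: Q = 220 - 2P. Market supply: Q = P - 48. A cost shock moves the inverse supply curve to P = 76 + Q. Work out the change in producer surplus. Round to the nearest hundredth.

Rewriting demand in inverse form: P = 110 - 0.5Q.
Rewriting supply in inverse form: P = 48 + Q.
Initial equilibrium: Q_0 = 41.3333, P_0 = 89.3333; CS_0 = (1/2)(41.3333)(20.6667) = 427.1111, PS_0 = (1/2)(41.3333)(41.3333) = 854.2222.
New equilibrium: 110 - 0.5Q = 76 + Q gives Q_1 = 22.6667, P_1 = 98.6667; CS_1 = 128.4444, PS_1 = 256.8889.
Change in producer surplus = 256.8889 - 854.2222 = -597.3333.

-597.33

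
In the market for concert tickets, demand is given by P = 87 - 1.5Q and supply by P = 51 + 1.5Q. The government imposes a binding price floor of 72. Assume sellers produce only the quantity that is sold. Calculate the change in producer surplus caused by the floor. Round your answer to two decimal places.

Free-market equilibrium: 87 - 1.5Q = 51 + 1.5Q gives Q* = 12, P* = 69.
At the floor price 72, quantity demanded is (87 - 72)/1.5 = 10; demand is the short side, so Q = 10 trades at P = 72.
PS goes from (1/2)(12)(18) = 108 to 135 (computed as (72 - 51)(10) - (1/2)(1.5)(10)^2), a change of 27.

27.00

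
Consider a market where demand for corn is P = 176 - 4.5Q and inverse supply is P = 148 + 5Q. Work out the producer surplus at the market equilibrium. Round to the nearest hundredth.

Set 176 - 4.5Q = 148 + 5Q, which gives 28 = 9.5Q, so Q* = 2.9474 and P* = 176 - 4.5(2.9474) = 162.7368.
The supply curve's price intercept is 148, so PS = (1/2)(Q*)(P* - 148) = (1/2)(2.9474)(14.7368) = 21.7175.

21.72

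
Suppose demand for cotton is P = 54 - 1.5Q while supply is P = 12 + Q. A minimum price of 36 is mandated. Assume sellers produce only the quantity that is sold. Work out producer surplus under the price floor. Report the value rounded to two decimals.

216.00

Without the control, 54 - 1.5Q = 12 + Q so Q* = 16.8 and P* = 28.8.
At the floor price 36, quantity demanded is (54 - 36)/1.5 = 12; demand is the short side, so Q = 12 trades at P = 36.
The supply price at Q = 12 is 24. PS is the trapezoid between 36 and supply over [0, 12]: (1/2)[(36 - 12) + (36 - 24)](12) = 216.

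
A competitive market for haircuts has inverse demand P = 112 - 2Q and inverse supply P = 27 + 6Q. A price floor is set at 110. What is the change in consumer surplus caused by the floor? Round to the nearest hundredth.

Without the control, 112 - 2Q = 27 + 6Q so Q* = 10.625 and P* = 90.75.
At the floor price 110, quantity demanded is (112 - 110)/2 = 1; demand is the short side, so Q = 1 trades at P = 110.
CS goes from (1/2)(10.625)(21.25) = 112.8906 to 1 (computed as (112 - 110)(1) - (1/2)(2)(1)^2), a change of -111.8906.

-111.89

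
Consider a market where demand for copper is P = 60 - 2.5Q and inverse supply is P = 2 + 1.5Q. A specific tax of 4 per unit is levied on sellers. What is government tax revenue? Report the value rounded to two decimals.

Without the tax, 60 - 2.5Q = 2 + 1.5Q so Q* = 14.5 and P* = 23.75.
A tax on sellers shifts supply up by 4: 60 - 2.5Q = 2 + 1.5Q + 4, so Q_t = 13.5. Buyers pay P_b = 26.25; sellers receive P_s = P_b - 4 = 22.25.
Tax revenue = t x Q_t = 4 x 13.5 = 54.

54.00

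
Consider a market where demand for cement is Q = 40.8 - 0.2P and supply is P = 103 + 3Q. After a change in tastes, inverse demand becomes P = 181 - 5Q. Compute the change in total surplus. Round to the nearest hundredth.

-257.31

Rewriting demand in inverse form: P = 204 - 5Q.
Initial equilibrium: Q_0 = 12.625, P_0 = 140.875; CS_0 = (1/2)(12.625)(63.125) = 398.4766, PS_0 = (1/2)(12.625)(37.875) = 239.0859.
New equilibrium: 181 - 5Q = 103 + 3Q gives Q_1 = 9.75, P_1 = 132.25; CS_1 = 237.6562, PS_1 = 142.5938.
Change in total surplus = (237.6562 + 142.5938) - (398.4766 + 239.0859) = -257.3125.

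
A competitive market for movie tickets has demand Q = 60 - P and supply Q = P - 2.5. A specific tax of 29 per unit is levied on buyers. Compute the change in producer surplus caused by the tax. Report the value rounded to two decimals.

-311.75

Rewriting demand in inverse form: P = 60 - Q.
Rewriting supply in inverse form: P = 2.5 + Q.
Without the tax, 60 - Q = 2.5 + Q so Q* = 28.75 and P* = 31.25.
With the tax, buyers' net willingness to pay falls by 29: (60 - 29) - Q = 2.5 + Q, so Q_t = 14.25. Buyers pay P_b = 45.75; sellers receive P_s = P_b - 29 = 16.75.
Producers lose the trapezoid between P_s and P* out to Q_t plus the triangle from Q_t to Q*: change in PS = 101.5312 - 413.2812 = -311.75.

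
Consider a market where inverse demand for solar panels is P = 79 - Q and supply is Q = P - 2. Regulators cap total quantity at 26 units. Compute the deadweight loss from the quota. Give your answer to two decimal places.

Rewriting supply in inverse form: P = 2 + Q.
Without the quota, 79 - Q = 2 + Q gives Q* = 38.5.
At Q = 26 the demand price is 79 - (26) = 53 and the supply price is 2 + (26) = 28.
Deadweight loss is the triangle between the curves from 26 to 38.5: (1/2)(53 - 28)(38.5 - 26) = 156.25.

156.25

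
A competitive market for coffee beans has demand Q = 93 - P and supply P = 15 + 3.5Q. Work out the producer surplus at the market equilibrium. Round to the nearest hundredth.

Rewriting demand in inverse form: P = 93 - Q.
Set 93 - Q = 15 + 3.5Q, which gives 78 = 4.5Q, so Q* = 17.3333 and P* = 93 - (17.3333) = 75.6667.
The supply curve's price intercept is 15, so PS = (1/2)(Q*)(P* - 15) = (1/2)(17.3333)(60.6667) = 525.7778.

525.78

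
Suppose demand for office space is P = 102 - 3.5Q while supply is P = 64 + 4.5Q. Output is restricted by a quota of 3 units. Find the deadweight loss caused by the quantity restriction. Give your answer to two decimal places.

12.25

Unrestricted equilibrium: Q* = (102 - 64)/(3.5 + 4.5) = 4.75.
At Q = 3 the demand price is 102 - 3.5(3) = 91.5 and the supply price is 64 + 4.5(3) = 77.5.
Deadweight loss is the triangle between the curves from 3 to 4.75: (1/2)(91.5 - 77.5)(4.75 - 3) = 12.25.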